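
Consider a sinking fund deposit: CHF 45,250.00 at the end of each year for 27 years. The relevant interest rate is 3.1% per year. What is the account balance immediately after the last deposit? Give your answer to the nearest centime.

CHF 1,868,763.50

This is an ordinary annuity: 27 deposits of CHF 45,250.00 at the end of each year.
Periodic rate r = 0.031 per year.
FV = PMT × [((1+r)^n − 1)/r] = 45,250 × [(1+r)^27 − 1] / r = CHF 1,868,763.50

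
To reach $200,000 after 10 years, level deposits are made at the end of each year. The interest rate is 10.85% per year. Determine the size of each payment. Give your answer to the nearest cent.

$12,046.97

Level ordinary annuity; solve FV = PMT × [((1+r)^n − 1)/r] for PMT.
Periodic rate r = 0.1085 per year.
With n = 10: PMT = 200,000 / ([((1+r)^n − 1)/r]) = $12,046.97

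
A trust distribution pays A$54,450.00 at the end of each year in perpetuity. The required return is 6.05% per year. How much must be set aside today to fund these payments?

A$900,000.00

Periodic rate r = 0.0605 per year.
Level perpetuity: PV = PMT / r = 54,450 / (0.0605) = A$900,000.00.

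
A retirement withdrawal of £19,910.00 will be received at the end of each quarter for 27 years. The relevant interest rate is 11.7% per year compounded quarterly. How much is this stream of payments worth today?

£650,436.17

This is an ordinary annuity: 108 payments of £19,910.00 at the end of each quarter.
Periodic rate r = 0.117/4 per quarter; n is counted in quarters.
PV = PMT × [(1 − (1+r)^−n)/r] = 19,910 × [1 − (1+r)^−108] / r = £650,436.17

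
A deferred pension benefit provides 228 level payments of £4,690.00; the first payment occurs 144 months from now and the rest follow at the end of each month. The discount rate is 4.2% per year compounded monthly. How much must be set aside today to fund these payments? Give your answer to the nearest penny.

£446,484.07

Ordinary annuity of 228 payments, first payment at period 144.
Periodic rate r = 0.042/12 per month; n is counted in months.
The ordinary-annuity PV formula values the stream one period before the first payment (period 143); discount that back 143 periods:
PV₀ = 4,690 × [1 − (1+r)^−228] / r × (1+r)^−143 = £446,484.07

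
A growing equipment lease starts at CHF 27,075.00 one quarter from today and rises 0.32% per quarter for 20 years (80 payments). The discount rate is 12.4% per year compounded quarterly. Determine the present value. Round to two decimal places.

Periodic rate r = 0.124/4 per quarter; n is counted in quarters.
Growing ordinary annuity: PV = PMT₁ × [1 − ((1+g)/(1+r))^n] / (r − g) = 27,075 × [1 − ((1+0.0032)/(1+r))^80] / (r − 0.0032) = CHF 864,567.45.

CHF 864,567.45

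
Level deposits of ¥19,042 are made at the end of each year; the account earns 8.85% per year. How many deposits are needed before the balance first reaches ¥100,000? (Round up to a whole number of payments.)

5 payments

Periodic rate r = 0.0885 per year.
Ordinary annuity FV: 100,000 = 19,042 × [((1+r)^n − 1)/r].
(1+r)^n = 1 + 100,000 × r / 19,042, so n = ln(1 + 100,000·r/19,042) / ln(1+r) = 4.50.
Round up to a whole number of payments: n = 5.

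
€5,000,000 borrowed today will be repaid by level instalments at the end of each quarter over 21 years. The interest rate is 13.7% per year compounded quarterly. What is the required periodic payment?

€182,003.12

Level ordinary annuity; solve PV = PMT × [(1 − (1+r)^−n)/r] for PMT.
Periodic rate r = 0.137/4 per quarter; n is counted in quarters.
With n = 84: PMT = 5,000,000 / ([(1 − (1+r)^−n)/r]) = €182,003.12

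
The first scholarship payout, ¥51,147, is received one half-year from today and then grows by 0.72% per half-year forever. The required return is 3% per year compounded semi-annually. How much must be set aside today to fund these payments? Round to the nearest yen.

Periodic rate r = 0.03/2 per half-year.
Growing perpetuity (Gordon): PV = PMT₁ / (r − g) = 51,147 / (r − 0.0072) = ¥6,557,308.

¥6,557,308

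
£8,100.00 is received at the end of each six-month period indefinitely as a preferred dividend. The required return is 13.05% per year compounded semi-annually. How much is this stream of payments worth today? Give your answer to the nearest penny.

£124,137.93

Periodic rate r = 0.1305/2 per half-year.
Level perpetuity: PV = PMT / r = 8,100 / (0.1305/2) = £124,137.93.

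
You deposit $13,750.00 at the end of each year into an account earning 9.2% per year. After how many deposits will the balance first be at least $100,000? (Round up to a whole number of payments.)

Periodic rate r = 0.092 per year.
Ordinary annuity FV: 100,000 = 13,750 × [((1+r)^n − 1)/r].
(1+r)^n = 1 + 100,000 × r / 13,750, so n = ln(1 + 100,000·r/13,750) / ln(1+r) = 5.82.
Round up to a whole number of payments: n = 6.

6 payments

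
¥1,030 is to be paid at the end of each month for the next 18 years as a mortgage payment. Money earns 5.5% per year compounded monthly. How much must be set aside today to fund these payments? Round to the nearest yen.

¥141,035

This is an ordinary annuity: 216 payments of ¥1,030 at the end of each month.
Periodic rate r = 0.055/12 per month; n is counted in months.
PV = PMT × [(1 − (1+r)^−n)/r] = 1,030 × [1 − (1+r)^−216] / r = ¥141,035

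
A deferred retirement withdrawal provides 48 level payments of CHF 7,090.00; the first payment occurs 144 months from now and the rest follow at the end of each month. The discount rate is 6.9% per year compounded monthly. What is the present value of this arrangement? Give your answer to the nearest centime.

Ordinary annuity of 48 payments, first payment at period 144.
Periodic rate r = 0.069/12 per month; n is counted in months.
The ordinary-annuity PV formula values the stream one period before the first payment (period 143); discount that back 143 periods:
PV₀ = 7,090 × [1 − (1+r)^−48] / r × (1+r)^−143 = CHF 130,669.63

CHF 130,669.63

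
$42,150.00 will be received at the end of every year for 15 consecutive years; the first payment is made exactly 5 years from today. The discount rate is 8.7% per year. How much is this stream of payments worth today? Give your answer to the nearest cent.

Ordinary annuity of 15 payments, first payment at period 5.
Periodic rate r = 0.087 per year.
The ordinary-annuity PV formula values the stream one period before the first payment (period 4); discount that back 4 periods:
PV₀ = 42,150 × [1 − (1+r)^−15] / r × (1+r)^−4 = $247,731.89

$247,731.89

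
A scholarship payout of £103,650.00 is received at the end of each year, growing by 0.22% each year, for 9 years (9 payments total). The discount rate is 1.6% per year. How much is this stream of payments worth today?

£869,824.40

Periodic rate r = 0.016 per year.
Growing ordinary annuity: PV = PMT₁ × [1 − ((1+g)/(1+r))^n] / (r − g) = 103,650 × [1 − ((1+0.0022)/(1+r))^9] / (r − 0.0022) = £869,824.40.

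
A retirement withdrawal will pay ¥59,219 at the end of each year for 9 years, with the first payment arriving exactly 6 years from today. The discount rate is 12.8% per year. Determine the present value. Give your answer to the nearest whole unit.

¥167,652

Ordinary annuity of 9 payments, first payment at period 6.
Periodic rate r = 0.128 per year.
The ordinary-annuity PV formula values the stream one period before the first payment (period 5); discount that back 5 periods:
PV₀ = 59,219 × [1 − (1+r)^−9] / r × (1+r)^−5 = ¥167,652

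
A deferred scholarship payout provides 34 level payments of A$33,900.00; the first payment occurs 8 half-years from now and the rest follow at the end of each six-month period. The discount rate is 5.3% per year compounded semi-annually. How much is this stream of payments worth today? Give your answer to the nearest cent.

A$627,463.85

Ordinary annuity of 34 payments, first payment at period 8.
Periodic rate r = 0.053/2 per half-year; n is counted in half-years.
The ordinary-annuity PV formula values the stream one period before the first payment (period 7); discount that back 7 periods:
PV₀ = 33,900 × [1 − (1+r)^−34] / r × (1+r)^−7 = A$627,463.85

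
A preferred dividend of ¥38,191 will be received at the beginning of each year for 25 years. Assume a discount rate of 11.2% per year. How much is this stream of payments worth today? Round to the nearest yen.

This is an annuity due: 25 payments of ¥38,191 at the beginning of each year.
Periodic rate r = 0.112 per year.
PV = PMT × [(1 − (1+r)^−n)/r] × (1+r) = 38,191 × [1 − (1+r)^−25] / r × (1+r) = ¥352,499

¥352,499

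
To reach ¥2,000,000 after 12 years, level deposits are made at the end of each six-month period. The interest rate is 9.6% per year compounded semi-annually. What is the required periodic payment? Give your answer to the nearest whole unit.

¥46,135

Level ordinary annuity; solve FV = PMT × [((1+r)^n − 1)/r] for PMT.
Periodic rate r = 0.096/2 per half-year; n is counted in half-years.
With n = 24: PMT = 2,000,000 / ([((1+r)^n − 1)/r]) = ¥46,135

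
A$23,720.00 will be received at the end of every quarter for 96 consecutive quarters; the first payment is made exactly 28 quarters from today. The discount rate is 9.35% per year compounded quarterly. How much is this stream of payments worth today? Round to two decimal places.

A$484,612.81

Ordinary annuity of 96 payments, first payment at period 28.
Periodic rate r = 0.0935/4 per quarter; n is counted in quarters.
The ordinary-annuity PV formula values the stream one period before the first payment (period 27); discount that back 27 periods:
PV₀ = 23,720 × [1 − (1+r)^−96] / r × (1+r)^−27 = A$484,612.81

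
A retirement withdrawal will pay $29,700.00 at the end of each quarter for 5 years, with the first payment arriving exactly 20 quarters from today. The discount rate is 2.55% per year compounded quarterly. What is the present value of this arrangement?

Ordinary annuity of 20 payments, first payment at period 20.
Periodic rate r = 0.0255/4 per quarter; n is counted in quarters.
The ordinary-annuity PV formula values the stream one period before the first payment (period 19); discount that back 19 periods:
PV₀ = 29,700 × [1 − (1+r)^−20] / r × (1+r)^−19 = $492,790.93

$492,790.93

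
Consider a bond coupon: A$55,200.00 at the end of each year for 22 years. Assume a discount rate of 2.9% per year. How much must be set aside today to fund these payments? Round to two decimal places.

A$888,595.99

This is an ordinary annuity: 22 payments of A$55,200.00 at the end of each year.
Periodic rate r = 0.029 per year.
PV = PMT × [(1 − (1+r)^−n)/r] = 55,200 × [1 − (1+r)^−22] / r = A$888,595.99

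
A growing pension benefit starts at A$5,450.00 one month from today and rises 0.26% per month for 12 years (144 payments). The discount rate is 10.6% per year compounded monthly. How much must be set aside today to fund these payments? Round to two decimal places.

Periodic rate r = 0.106/12 per month; n is counted in months.
Growing ordinary annuity: PV = PMT₁ × [1 − ((1+g)/(1+r))^n] / (r − g) = 5,450 × [1 − ((1+0.0026)/(1+r))^144] / (r − 0.0026) = A$516,179.04.

A$516,179.04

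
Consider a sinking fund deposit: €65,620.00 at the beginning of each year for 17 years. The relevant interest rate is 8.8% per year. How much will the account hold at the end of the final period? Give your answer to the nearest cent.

€2,591,790.03

This is an annuity due: 17 deposits of €65,620.00 at the beginning of each year.
Periodic rate r = 0.088 per year.
FV = PMT × [((1+r)^n − 1)/r] × (1+r) = 65,620 × [(1+r)^17 − 1] / r × (1+r) = €2,591,790.03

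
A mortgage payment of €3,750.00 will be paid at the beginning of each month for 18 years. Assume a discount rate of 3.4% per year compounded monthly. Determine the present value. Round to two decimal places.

€606,918.80

This is an annuity due: 216 payments of €3,750.00 at the beginning of each month.
Periodic rate r = 0.034/12 per month; n is counted in months.
PV = PMT × [(1 − (1+r)^−n)/r] × (1+r) = 3,750 × [1 − (1+r)^−216] / r × (1+r) = €606,918.80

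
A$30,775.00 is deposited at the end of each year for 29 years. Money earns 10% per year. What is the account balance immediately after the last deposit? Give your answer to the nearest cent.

A$4,574,116.86

This is an ordinary annuity: 29 deposits of A$30,775.00 at the end of each year.
Periodic rate r = 0.1 per year.
FV = PMT × [((1+r)^n − 1)/r] = 30,775 × [(1+r)^29 − 1] / r = A$4,574,116.86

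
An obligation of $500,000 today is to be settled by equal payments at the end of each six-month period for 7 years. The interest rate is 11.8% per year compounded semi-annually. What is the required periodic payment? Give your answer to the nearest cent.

$53,459.87

Level ordinary annuity; solve PV = PMT × [(1 − (1+r)^−n)/r] for PMT.
Periodic rate r = 0.118/2 per half-year; n is counted in half-years.
With n = 14: PMT = 500,000 / ([(1 − (1+r)^−n)/r]) = $53,459.87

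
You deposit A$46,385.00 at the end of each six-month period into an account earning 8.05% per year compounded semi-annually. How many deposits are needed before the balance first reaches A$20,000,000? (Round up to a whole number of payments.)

Periodic rate r = 0.0805/2 per half-year; n is counted in half-years.
Ordinary annuity FV: 20,000,000 = 46,385 × [((1+r)^n − 1)/r].
(1+r)^n = 1 + 20,000,000 × r / 46,385, so n = ln(1 + 20,000,000·r/46,385) / ln(1+r) = 73.74.
Round up to a whole number of payments: n = 74.

74 payments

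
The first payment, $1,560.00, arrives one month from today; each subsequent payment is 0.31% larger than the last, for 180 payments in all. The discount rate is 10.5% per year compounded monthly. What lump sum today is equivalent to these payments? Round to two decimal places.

$175,644.84

Periodic rate r = 0.105/12 per month; n is counted in months.
Growing ordinary annuity: PV = PMT₁ × [1 − ((1+g)/(1+r))^n] / (r − g) = 1,560 × [1 − ((1+0.0031)/(1+r))^180] / (r − 0.0031) = $175,644.84.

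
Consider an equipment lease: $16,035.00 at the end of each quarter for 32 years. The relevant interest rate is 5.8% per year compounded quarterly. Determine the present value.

$930,700.68

This is an ordinary annuity: 128 payments of $16,035.00 at the end of each quarter.
Periodic rate r = 0.058/4 per quarter; n is counted in quarters.
PV = PMT × [(1 − (1+r)^−n)/r] = 16,035 × [1 − (1+r)^−128] / r = $930,700.68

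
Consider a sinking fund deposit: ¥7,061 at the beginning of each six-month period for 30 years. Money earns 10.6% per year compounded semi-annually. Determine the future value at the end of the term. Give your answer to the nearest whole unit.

This is an annuity due: 60 deposits of ¥7,061 at the beginning of each six-month period.
Periodic rate r = 0.106/2 per half-year; n is counted in half-years.
FV = PMT × [((1+r)^n − 1)/r] × (1+r) = 7,061 × [(1+r)^60 − 1] / r × (1+r) = ¥2,969,430

¥2,969,430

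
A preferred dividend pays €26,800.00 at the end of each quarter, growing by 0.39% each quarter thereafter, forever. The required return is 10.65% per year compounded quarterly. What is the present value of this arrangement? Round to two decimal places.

Periodic rate r = 0.1065/4 per quarter.
Growing perpetuity (Gordon): PV = PMT₁ / (r − g) = 26,800 / (r − 0.0039) = €1,179,317.93.

€1,179,317.93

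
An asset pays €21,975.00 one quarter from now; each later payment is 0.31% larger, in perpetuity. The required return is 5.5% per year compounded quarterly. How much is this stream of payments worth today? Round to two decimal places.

€2,063,380.28

Periodic rate r = 0.055/4 per quarter.
Growing perpetuity (Gordon): PV = PMT₁ / (r − g) = 21,975 / (r − 0.0031) = €2,063,380.28.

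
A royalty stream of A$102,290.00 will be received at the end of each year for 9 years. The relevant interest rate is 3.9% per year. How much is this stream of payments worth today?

A$764,037.72

This is an ordinary annuity: 9 payments of A$102,290.00 at the end of each year.
Periodic rate r = 0.039 per year.
PV = PMT × [(1 − (1+r)^−n)/r] = 102,290 × [1 − (1+r)^−9] / r = A$764,037.72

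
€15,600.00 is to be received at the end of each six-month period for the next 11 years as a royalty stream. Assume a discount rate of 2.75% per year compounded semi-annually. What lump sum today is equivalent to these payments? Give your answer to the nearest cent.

€294,422.56

This is an ordinary annuity: 22 payments of €15,600.00 at the end of each six-month period.
Periodic rate r = 0.0275/2 per half-year; n is counted in half-years.
PV = PMT × [(1 − (1+r)^−n)/r] = 15,600 × [1 − (1+r)^−22] / r = €294,422.56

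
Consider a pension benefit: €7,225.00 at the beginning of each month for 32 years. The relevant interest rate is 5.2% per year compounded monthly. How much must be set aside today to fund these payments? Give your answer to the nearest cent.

This is an annuity due: 384 payments of €7,225.00 at the beginning of each month.
Periodic rate r = 0.052/12 per month; n is counted in months.
PV = PMT × [(1 − (1+r)^−n)/r] × (1+r) = 7,225 × [1 − (1+r)^−384] / r × (1+r) = €1,356,267.69

€1,356,267.69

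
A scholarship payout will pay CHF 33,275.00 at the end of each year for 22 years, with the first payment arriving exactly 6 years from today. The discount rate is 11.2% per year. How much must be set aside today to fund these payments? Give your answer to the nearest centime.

CHF 157,826.31

Ordinary annuity of 22 payments, first payment at period 6.
Periodic rate r = 0.112 per year.
The ordinary-annuity PV formula values the stream one period before the first payment (period 5); discount that back 5 periods:
PV₀ = 33,275 × [1 − (1+r)^−22] / r × (1+r)^−5 = CHF 157,826.31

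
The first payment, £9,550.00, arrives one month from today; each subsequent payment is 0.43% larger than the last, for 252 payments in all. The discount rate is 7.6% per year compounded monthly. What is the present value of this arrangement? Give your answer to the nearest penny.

Periodic rate r = 0.076/12 per month; n is counted in months.
Growing ordinary annuity: PV = PMT₁ × [1 − ((1+g)/(1+r))^n] / (r − g) = 9,550 × [1 − ((1+0.0043)/(1+r))^252] / (r − 0.0043) = £1,875,487.39.

£1,875,487.39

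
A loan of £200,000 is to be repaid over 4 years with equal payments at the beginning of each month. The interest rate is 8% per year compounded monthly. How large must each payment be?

£4,850.25

Level annuity due; solve PV = PMT × [(1 − (1+r)^−n)/r] × (1+r) for PMT.
Periodic rate r = 0.08/12 per month; n is counted in months.
With n = 48: PMT = 200,000 / ([(1 − (1+r)^−n)/r] × (1+r)) = £4,850.25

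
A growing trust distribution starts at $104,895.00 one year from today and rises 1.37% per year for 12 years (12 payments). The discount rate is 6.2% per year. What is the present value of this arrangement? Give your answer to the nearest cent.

$929,438.19

Periodic rate r = 0.062 per year.
Growing ordinary annuity: PV = PMT₁ × [1 − ((1+g)/(1+r))^n] / (r − g) = 104,895 × [1 − ((1+0.0137)/(1+r))^12] / (r − 0.0137) = $929,438.19.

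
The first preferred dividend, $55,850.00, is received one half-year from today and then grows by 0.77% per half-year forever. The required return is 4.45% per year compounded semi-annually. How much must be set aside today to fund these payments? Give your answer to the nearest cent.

$3,838,487.97

Periodic rate r = 0.0445/2 per half-year.
Growing perpetuity (Gordon): PV = PMT₁ / (r − g) = 55,850 / (r − 0.0077) = $3,838,487.97.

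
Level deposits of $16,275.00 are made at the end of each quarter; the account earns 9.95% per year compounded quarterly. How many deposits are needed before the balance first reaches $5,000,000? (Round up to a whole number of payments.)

88 payments

Periodic rate r = 0.0995/4 per quarter; n is counted in quarters.
Ordinary annuity FV: 5,000,000 = 16,275 × [((1+r)^n − 1)/r].
(1+r)^n = 1 + 5,000,000 × r / 16,275, so n = ln(1 + 5,000,000·r/16,275) / ln(1+r) = 87.77.
Round up to a whole number of payments: n = 88.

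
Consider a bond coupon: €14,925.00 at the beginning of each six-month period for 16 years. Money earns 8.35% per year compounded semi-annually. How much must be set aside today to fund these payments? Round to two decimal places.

This is an annuity due: 32 payments of €14,925.00 at the beginning of each six-month period.
Periodic rate r = 0.0835/2 per half-year; n is counted in half-years.
PV = PMT × [(1 − (1+r)^−n)/r] × (1+r) = 14,925 × [1 − (1+r)^−32] / r × (1+r) = €271,812.09

€271,812.09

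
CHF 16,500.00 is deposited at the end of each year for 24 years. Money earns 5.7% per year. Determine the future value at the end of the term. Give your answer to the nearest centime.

This is an ordinary annuity: 24 deposits of CHF 16,500.00 at the end of each year.
Periodic rate r = 0.057 per year.
FV = PMT × [((1+r)^n − 1)/r] = 16,500 × [(1+r)^24 − 1] / r = CHF 805,512.86

CHF 805,512.86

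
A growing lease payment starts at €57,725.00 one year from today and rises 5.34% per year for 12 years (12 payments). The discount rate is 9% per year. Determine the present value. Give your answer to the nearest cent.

€530,335.33

Periodic rate r = 0.09 per year.
Growing ordinary annuity: PV = PMT₁ × [1 − ((1+g)/(1+r))^n] / (r − g) = 57,725 × [1 − ((1+0.0534)/(1+r))^12] / (r − 0.0534) = €530,335.33.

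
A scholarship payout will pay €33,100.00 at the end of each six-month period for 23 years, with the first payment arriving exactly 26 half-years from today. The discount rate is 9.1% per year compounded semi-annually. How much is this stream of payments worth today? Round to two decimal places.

€208,285.50

Ordinary annuity of 46 payments, first payment at period 26.
Periodic rate r = 0.091/2 per half-year; n is counted in half-years.
The ordinary-annuity PV formula values the stream one period before the first payment (period 25); discount that back 25 periods:
PV₀ = 33,100 × [1 − (1+r)^−46] / r × (1+r)^−25 = €208,285.50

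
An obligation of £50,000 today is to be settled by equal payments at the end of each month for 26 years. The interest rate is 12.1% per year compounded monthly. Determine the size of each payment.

Level ordinary annuity; solve PV = PMT × [(1 − (1+r)^−n)/r] for PMT.
Periodic rate r = 0.121/12 per month; n is counted in months.
With n = 312: PMT = 50,000 / ([(1 − (1+r)^−n)/r]) = £527.21

£527.21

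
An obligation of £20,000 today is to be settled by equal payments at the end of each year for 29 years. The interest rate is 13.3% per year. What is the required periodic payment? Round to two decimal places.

£2,733.11

Level ordinary annuity; solve PV = PMT × [(1 − (1+r)^−n)/r] for PMT.
Periodic rate r = 0.133 per year.
With n = 29: PMT = 20,000 / ([(1 − (1+r)^−n)/r]) = £2,733.11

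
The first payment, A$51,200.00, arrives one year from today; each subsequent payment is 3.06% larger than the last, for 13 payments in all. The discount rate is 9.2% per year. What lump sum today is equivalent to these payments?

Periodic rate r = 0.092 per year.
Growing ordinary annuity: PV = PMT₁ × [1 − ((1+g)/(1+r))^n] / (r − g) = 51,200 × [1 − ((1+0.0306)/(1+r))^13] / (r − 0.0306) = A$440,888.40.

A$440,888.40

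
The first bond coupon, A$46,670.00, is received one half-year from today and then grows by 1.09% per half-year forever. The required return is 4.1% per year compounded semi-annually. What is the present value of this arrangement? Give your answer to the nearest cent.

Periodic rate r = 0.041/2 per half-year.
Growing perpetuity (Gordon): PV = PMT₁ / (r − g) = 46,670 / (r − 0.0109) = A$4,861,458.33.

A$4,861,458.33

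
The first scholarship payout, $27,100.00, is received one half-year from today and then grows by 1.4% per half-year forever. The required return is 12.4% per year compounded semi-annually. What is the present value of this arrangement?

Periodic rate r = 0.124/2 per half-year.
Growing perpetuity (Gordon): PV = PMT₁ / (r − g) = 27,100 / (r − 0.014) = $564,583.33.

$564,583.33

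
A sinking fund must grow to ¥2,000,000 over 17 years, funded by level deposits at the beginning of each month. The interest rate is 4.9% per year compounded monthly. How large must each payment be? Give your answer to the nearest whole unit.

Level annuity due; solve FV = PMT × [((1+r)^n − 1)/r] × (1+r) for PMT.
Periodic rate r = 0.049/12 per month; n is counted in months.
With n = 204: PMT = 2,000,000 / ([((1+r)^n − 1)/r] × (1+r)) = ¥6,274

¥6,274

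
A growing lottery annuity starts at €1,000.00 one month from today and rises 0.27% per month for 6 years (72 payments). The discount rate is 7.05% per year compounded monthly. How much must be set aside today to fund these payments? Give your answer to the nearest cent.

€64,118.60

Periodic rate r = 0.0705/12 per month; n is counted in months.
Growing ordinary annuity: PV = PMT₁ × [1 − ((1+g)/(1+r))^n] / (r − g) = 1,000 × [1 − ((1+0.0027)/(1+r))^72] / (r − 0.0027) = €64,118.60.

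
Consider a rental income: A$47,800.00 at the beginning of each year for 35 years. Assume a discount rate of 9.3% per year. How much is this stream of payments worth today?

A$536,783.13

This is an annuity due: 35 payments of A$47,800.00 at the beginning of each year.
Periodic rate r = 0.093 per year.
PV = PMT × [(1 − (1+r)^−n)/r] × (1+r) = 47,800 × [1 − (1+r)^−35] / r × (1+r) = A$536,783.13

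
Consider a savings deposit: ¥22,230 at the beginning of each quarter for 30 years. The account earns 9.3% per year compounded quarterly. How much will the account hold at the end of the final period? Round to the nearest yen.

¥14,449,606

This is an annuity due: 120 deposits of ¥22,230 at the beginning of each quarter.
Periodic rate r = 0.093/4 per quarter; n is counted in quarters.
FV = PMT × [((1+r)^n − 1)/r] × (1+r) = 22,230 × [(1+r)^120 − 1] / r × (1+r) = ¥14,449,606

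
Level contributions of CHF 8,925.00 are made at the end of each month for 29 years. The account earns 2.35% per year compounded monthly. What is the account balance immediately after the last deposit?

This is an ordinary annuity: 348 deposits of CHF 8,925.00 at the end of each month.
Periodic rate r = 0.0235/12 per month; n is counted in months.
FV = PMT × [((1+r)^n − 1)/r] = 8,925 × [(1+r)^348 − 1] / r = CHF 4,445,897.73

CHF 4,445,897.73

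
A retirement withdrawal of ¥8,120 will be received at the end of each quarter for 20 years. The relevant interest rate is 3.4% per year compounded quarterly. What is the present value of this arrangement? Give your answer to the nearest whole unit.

This is an ordinary annuity: 80 payments of ¥8,120 at the end of each quarter.
Periodic rate r = 0.034/4 per quarter; n is counted in quarters.
PV = PMT × [(1 − (1+r)^−n)/r] = 8,120 × [1 − (1+r)^−80] / r = ¥469,933

¥469,933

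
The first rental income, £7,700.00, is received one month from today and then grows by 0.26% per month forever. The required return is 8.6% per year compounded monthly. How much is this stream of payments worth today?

Periodic rate r = 0.086/12 per month.
Growing perpetuity (Gordon): PV = PMT₁ / (r − g) = 7,700 / (r − 0.0026) = £1,686,131.39.

£1,686,131.39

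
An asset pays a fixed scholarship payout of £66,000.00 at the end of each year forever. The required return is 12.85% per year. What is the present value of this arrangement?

£513,618.68

Periodic rate r = 0.1285 per year.
Level perpetuity: PV = PMT / r = 66,000 / (0.1285) = £513,618.68.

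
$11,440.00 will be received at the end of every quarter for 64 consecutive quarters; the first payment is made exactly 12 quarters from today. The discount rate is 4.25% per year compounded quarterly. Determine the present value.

Ordinary annuity of 64 payments, first payment at period 12.
Periodic rate r = 0.0425/4 per quarter; n is counted in quarters.
The ordinary-annuity PV formula values the stream one period before the first payment (period 11); discount that back 11 periods:
PV₀ = 11,440 × [1 − (1+r)^−64] / r × (1+r)^−11 = $471,178.40

$471,178.40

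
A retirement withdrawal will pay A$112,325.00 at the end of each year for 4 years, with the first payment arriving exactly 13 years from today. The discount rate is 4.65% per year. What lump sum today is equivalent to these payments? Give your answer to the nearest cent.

A$232,743.80

Ordinary annuity of 4 payments, first payment at period 13.
Periodic rate r = 0.0465 per year.
The ordinary-annuity PV formula values the stream one period before the first payment (period 12); discount that back 12 periods:
PV₀ = 112,325 × [1 − (1+r)^−4] / r × (1+r)^−12 = A$232,743.80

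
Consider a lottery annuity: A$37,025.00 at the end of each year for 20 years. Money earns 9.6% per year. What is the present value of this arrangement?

A$324,015.77

This is an ordinary annuity: 20 payments of A$37,025.00 at the end of each year.
Periodic rate r = 0.096 per year.
PV = PMT × [(1 − (1+r)^−n)/r] = 37,025 × [1 − (1+r)^−20] / r = A$324,015.77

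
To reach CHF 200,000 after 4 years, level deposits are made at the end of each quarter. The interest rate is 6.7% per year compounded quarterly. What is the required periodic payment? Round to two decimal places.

Level ordinary annuity; solve FV = PMT × [((1+r)^n − 1)/r] for PMT.
Periodic rate r = 0.067/4 per quarter; n is counted in quarters.
With n = 16: PMT = 200,000 / ([((1+r)^n − 1)/r]) = CHF 11,003.51

CHF 11,003.51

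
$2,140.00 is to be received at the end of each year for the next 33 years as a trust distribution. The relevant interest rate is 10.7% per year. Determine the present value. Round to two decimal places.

$19,301.51

This is an ordinary annuity: 33 payments of $2,140.00 at the end of each year.
Periodic rate r = 0.107 per year.
PV = PMT × [(1 − (1+r)^−n)/r] = 2,140 × [1 − (1+r)^−33] / r = $19,301.51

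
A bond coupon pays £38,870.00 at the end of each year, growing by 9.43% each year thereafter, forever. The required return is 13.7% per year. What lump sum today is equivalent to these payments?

£910,304.45

Periodic rate r = 0.137 per year.
Growing perpetuity (Gordon): PV = PMT₁ / (r − g) = 38,870 / (r − 0.0943) = £910,304.45.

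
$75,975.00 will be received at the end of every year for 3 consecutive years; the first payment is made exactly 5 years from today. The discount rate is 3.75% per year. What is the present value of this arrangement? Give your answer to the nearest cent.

$182,835.07

Ordinary annuity of 3 payments, first payment at period 5.
Periodic rate r = 0.0375 per year.
The ordinary-annuity PV formula values the stream one period before the first payment (period 4); discount that back 4 periods:
PV₀ = 75,975 × [1 − (1+r)^−3] / r × (1+r)^−4 = $182,835.07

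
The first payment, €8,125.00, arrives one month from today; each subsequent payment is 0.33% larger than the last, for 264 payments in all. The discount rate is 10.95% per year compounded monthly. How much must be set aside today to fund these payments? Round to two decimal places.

€1,092,304.09

Periodic rate r = 0.1095/12 per month; n is counted in months.
Growing ordinary annuity: PV = PMT₁ × [1 − ((1+g)/(1+r))^n] / (r − g) = 8,125 × [1 − ((1+0.0033)/(1+r))^264] / (r − 0.0033) = €1,092,304.09.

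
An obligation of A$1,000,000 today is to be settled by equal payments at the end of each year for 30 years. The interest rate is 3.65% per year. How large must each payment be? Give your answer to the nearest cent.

Level ordinary annuity; solve PV = PMT × [(1 − (1+r)^−n)/r] for PMT.
Periodic rate r = 0.0365 per year.
With n = 30: PMT = 1,000,000 / ([(1 − (1+r)^−n)/r]) = A$55,397.94

A$55,397.94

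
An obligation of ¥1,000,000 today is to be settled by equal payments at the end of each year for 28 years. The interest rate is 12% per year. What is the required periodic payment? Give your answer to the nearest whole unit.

¥125,244

Level ordinary annuity; solve PV = PMT × [(1 − (1+r)^−n)/r] for PMT.
Periodic rate r = 0.12 per year.
With n = 28: PMT = 1,000,000 / ([(1 − (1+r)^−n)/r]) = ¥125,244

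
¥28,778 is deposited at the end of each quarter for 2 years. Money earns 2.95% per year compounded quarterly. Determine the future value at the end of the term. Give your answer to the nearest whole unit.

¥236,255

This is an ordinary annuity: 8 deposits of ¥28,778 at the end of each quarter.
Periodic rate r = 0.0295/4 per quarter; n is counted in quarters.
FV = PMT × [((1+r)^n − 1)/r] = 28,778 × [(1+r)^8 − 1] / r = ¥236,255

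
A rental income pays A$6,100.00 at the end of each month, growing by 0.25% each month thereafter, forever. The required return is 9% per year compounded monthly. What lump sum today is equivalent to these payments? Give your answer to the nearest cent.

Periodic rate r = 0.09/12 per month.
Growing perpetuity (Gordon): PV = PMT₁ / (r − g) = 6,100 / (r − 0.0025) = A$1,220,000.00.

A$1,220,000.00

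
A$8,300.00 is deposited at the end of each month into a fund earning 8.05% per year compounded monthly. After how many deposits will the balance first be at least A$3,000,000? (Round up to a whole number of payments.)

Periodic rate r = 0.0805/12 per month; n is counted in months.
Ordinary annuity FV: 3,000,000 = 8,300 × [((1+r)^n − 1)/r].
(1+r)^n = 1 + 3,000,000 × r / 8,300, so n = ln(1 + 3,000,000·r/8,300) / ln(1+r) = 184.12.
Round up to a whole number of payments: n = 185.

185 payments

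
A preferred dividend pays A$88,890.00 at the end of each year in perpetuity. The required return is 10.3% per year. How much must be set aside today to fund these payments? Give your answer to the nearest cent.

Periodic rate r = 0.103 per year.
Level perpetuity: PV = PMT / r = 88,890 / (0.103) = A$863,009.71.

A$863,009.71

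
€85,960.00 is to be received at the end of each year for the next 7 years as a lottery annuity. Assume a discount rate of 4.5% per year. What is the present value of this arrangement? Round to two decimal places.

€506,536.57

This is an ordinary annuity: 7 payments of €85,960.00 at the end of each year.
Periodic rate r = 0.045 per year.
PV = PMT × [(1 − (1+r)^−n)/r] = 85,960 × [1 − (1+r)^−7] / r = €506,536.57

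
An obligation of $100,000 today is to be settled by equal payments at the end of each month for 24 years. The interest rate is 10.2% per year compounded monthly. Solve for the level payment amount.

Level ordinary annuity; solve PV = PMT × [(1 − (1+r)^−n)/r] for PMT.
Periodic rate r = 0.102/12 per month; n is counted in months.
With n = 288: PMT = 100,000 / ([(1 − (1+r)^−n)/r]) = $931.37

$931.37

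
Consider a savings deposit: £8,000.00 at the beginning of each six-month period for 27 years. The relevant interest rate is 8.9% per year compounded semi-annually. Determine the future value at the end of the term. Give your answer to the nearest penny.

£1,783,260.07

This is an annuity due: 54 deposits of £8,000.00 at the beginning of each six-month period.
Periodic rate r = 0.089/2 per half-year; n is counted in half-years.
FV = PMT × [((1+r)^n − 1)/r] × (1+r) = 8,000 × [(1+r)^54 − 1] / r × (1+r) = £1,783,260.07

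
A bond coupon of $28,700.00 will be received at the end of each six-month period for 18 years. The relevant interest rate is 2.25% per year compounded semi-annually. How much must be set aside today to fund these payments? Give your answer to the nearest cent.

$845,727.33

This is an ordinary annuity: 36 payments of $28,700.00 at the end of each six-month period.
Periodic rate r = 0.0225/2 per half-year; n is counted in half-years.
PV = PMT × [(1 − (1+r)^−n)/r] = 28,700 × [1 − (1+r)^−36] / r = $845,727.33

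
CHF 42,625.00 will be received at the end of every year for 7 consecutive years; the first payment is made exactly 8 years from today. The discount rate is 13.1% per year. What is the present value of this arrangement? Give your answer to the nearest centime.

Ordinary annuity of 7 payments, first payment at period 8.
Periodic rate r = 0.131 per year.
The ordinary-annuity PV formula values the stream one period before the first payment (period 7); discount that back 7 periods:
PV₀ = 42,625 × [1 − (1+r)^−7] / r × (1+r)^−7 = CHF 79,387.91

CHF 79,387.91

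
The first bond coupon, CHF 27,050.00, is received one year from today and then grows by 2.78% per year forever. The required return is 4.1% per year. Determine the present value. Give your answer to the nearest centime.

CHF 2,049,242.42

Periodic rate r = 0.041 per year.
Growing perpetuity (Gordon): PV = PMT₁ / (r − g) = 27,050 / (r − 0.0278) = CHF 2,049,242.42.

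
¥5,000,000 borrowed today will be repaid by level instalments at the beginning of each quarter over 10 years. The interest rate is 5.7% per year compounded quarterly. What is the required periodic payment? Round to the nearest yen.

Level annuity due; solve PV = PMT × [(1 − (1+r)^−n)/r] × (1+r) for PMT.
Periodic rate r = 0.057/4 per quarter; n is counted in quarters.
With n = 40: PMT = 5,000,000 / ([(1 − (1+r)^−n)/r] × (1+r)) = ¥162,540

¥162,540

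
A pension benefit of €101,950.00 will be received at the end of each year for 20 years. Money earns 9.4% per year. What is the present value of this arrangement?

€904,723.44

This is an ordinary annuity: 20 payments of €101,950.00 at the end of each year.
Periodic rate r = 0.094 per year.
PV = PMT × [(1 − (1+r)^−n)/r] = 101,950 × [1 − (1+r)^−20] / r = €904,723.44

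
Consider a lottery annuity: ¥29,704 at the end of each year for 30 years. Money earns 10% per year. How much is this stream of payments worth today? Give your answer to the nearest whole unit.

This is an ordinary annuity: 30 payments of ¥29,704 at the end of each year.
Periodic rate r = 0.1 per year.
PV = PMT × [(1 − (1+r)^−n)/r] = 29,704 × [1 − (1+r)^−30] / r = ¥280,017

¥280,017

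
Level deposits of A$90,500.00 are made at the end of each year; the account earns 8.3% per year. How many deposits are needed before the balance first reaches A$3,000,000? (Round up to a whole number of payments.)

Periodic rate r = 0.083 per year.
Ordinary annuity FV: 3,000,000 = 90,500 × [((1+r)^n − 1)/r].
(1+r)^n = 1 + 3,000,000 × r / 90,500, so n = ln(1 + 3,000,000·r/90,500) / ln(1+r) = 16.58.
Round up to a whole number of payments: n = 17.

17 payments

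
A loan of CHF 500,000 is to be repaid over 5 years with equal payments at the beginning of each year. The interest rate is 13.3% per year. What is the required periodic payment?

Level annuity due; solve PV = PMT × [(1 − (1+r)^−n)/r] × (1+r) for PMT.
Periodic rate r = 0.133 per year.
With n = 5: PMT = 500,000 / ([(1 − (1+r)^−n)/r] × (1+r)) = CHF 126,389.48

CHF 126,389.48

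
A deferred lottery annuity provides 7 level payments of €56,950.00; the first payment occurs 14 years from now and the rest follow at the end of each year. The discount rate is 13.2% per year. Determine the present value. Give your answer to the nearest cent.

€49,942.51

Ordinary annuity of 7 payments, first payment at period 14.
Periodic rate r = 0.132 per year.
The ordinary-annuity PV formula values the stream one period before the first payment (period 13); discount that back 13 periods:
PV₀ = 56,950 × [1 − (1+r)^−7] / r × (1+r)^−13 = €49,942.51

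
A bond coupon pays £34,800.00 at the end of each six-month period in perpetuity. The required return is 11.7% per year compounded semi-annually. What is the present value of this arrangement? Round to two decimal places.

Periodic rate r = 0.117/2 per half-year.
Level perpetuity: PV = PMT / r = 34,800 / (0.117/2) = £594,871.79.

£594,871.79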